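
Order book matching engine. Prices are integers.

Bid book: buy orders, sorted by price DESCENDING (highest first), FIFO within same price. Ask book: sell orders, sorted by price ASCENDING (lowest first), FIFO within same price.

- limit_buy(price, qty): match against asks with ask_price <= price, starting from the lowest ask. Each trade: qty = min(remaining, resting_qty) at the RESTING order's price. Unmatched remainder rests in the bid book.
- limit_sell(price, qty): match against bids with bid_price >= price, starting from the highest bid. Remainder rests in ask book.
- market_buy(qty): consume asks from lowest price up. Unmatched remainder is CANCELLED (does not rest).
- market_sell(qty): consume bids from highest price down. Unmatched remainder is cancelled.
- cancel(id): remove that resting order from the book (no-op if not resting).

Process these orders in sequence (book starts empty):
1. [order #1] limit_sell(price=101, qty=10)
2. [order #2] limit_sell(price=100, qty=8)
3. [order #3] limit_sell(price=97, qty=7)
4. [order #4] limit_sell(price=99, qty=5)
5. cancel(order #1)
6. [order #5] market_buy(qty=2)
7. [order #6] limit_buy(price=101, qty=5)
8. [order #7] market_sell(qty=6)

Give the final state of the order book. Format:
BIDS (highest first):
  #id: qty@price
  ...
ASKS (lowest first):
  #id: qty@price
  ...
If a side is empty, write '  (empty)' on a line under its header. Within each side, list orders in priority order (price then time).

Answer: BIDS (highest first):
  (empty)
ASKS (lowest first):
  #4: 5@99
  #2: 8@100

Derivation:
After op 1 [order #1] limit_sell(price=101, qty=10): fills=none; bids=[-] asks=[#1:10@101]
After op 2 [order #2] limit_sell(price=100, qty=8): fills=none; bids=[-] asks=[#2:8@100 #1:10@101]
After op 3 [order #3] limit_sell(price=97, qty=7): fills=none; bids=[-] asks=[#3:7@97 #2:8@100 #1:10@101]
After op 4 [order #4] limit_sell(price=99, qty=5): fills=none; bids=[-] asks=[#3:7@97 #4:5@99 #2:8@100 #1:10@101]
After op 5 cancel(order #1): fills=none; bids=[-] asks=[#3:7@97 #4:5@99 #2:8@100]
After op 6 [order #5] market_buy(qty=2): fills=#5x#3:2@97; bids=[-] asks=[#3:5@97 #4:5@99 #2:8@100]
After op 7 [order #6] limit_buy(price=101, qty=5): fills=#6x#3:5@97; bids=[-] asks=[#4:5@99 #2:8@100]
After op 8 [order #7] market_sell(qty=6): fills=none; bids=[-] asks=[#4:5@99 #2:8@100]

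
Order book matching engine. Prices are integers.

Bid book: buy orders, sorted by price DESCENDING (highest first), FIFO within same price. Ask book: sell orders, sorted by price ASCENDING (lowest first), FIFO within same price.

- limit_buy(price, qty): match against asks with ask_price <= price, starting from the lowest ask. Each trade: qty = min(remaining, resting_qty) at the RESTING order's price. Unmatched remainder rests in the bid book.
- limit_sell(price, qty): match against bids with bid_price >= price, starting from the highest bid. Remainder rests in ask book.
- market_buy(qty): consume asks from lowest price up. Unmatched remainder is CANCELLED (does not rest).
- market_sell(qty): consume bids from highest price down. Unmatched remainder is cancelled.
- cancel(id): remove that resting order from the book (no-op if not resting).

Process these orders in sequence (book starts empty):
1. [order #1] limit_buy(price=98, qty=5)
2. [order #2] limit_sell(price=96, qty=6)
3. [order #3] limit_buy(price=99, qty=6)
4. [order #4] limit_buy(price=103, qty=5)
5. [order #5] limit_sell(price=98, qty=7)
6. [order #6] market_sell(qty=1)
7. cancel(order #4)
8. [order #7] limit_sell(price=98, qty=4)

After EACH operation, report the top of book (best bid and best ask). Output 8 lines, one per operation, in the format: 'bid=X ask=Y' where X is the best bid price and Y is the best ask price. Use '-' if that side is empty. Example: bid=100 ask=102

After op 1 [order #1] limit_buy(price=98, qty=5): fills=none; bids=[#1:5@98] asks=[-]
After op 2 [order #2] limit_sell(price=96, qty=6): fills=#1x#2:5@98; bids=[-] asks=[#2:1@96]
After op 3 [order #3] limit_buy(price=99, qty=6): fills=#3x#2:1@96; bids=[#3:5@99] asks=[-]
After op 4 [order #4] limit_buy(price=103, qty=5): fills=none; bids=[#4:5@103 #3:5@99] asks=[-]
After op 5 [order #5] limit_sell(price=98, qty=7): fills=#4x#5:5@103 #3x#5:2@99; bids=[#3:3@99] asks=[-]
After op 6 [order #6] market_sell(qty=1): fills=#3x#6:1@99; bids=[#3:2@99] asks=[-]
After op 7 cancel(order #4): fills=none; bids=[#3:2@99] asks=[-]
After op 8 [order #7] limit_sell(price=98, qty=4): fills=#3x#7:2@99; bids=[-] asks=[#7:2@98]

Answer: bid=98 ask=-
bid=- ask=96
bid=99 ask=-
bid=103 ask=-
bid=99 ask=-
bid=99 ask=-
bid=99 ask=-
bid=- ask=98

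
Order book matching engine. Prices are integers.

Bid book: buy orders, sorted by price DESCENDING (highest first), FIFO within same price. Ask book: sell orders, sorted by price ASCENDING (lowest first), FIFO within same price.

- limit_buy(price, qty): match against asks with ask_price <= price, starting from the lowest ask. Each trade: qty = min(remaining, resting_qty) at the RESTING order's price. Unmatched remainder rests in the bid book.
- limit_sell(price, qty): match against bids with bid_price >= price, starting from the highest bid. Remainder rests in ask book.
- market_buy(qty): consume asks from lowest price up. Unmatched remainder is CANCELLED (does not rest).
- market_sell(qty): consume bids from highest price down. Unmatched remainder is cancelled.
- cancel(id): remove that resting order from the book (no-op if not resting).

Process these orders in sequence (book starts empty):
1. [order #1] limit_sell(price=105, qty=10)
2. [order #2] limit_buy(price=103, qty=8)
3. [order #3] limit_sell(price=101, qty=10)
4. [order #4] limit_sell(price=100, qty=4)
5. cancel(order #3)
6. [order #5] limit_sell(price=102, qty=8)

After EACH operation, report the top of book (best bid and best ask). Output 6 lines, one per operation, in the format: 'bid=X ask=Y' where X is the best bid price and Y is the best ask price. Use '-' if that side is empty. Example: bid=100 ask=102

After op 1 [order #1] limit_sell(price=105, qty=10): fills=none; bids=[-] asks=[#1:10@105]
After op 2 [order #2] limit_buy(price=103, qty=8): fills=none; bids=[#2:8@103] asks=[#1:10@105]
After op 3 [order #3] limit_sell(price=101, qty=10): fills=#2x#3:8@103; bids=[-] asks=[#3:2@101 #1:10@105]
After op 4 [order #4] limit_sell(price=100, qty=4): fills=none; bids=[-] asks=[#4:4@100 #3:2@101 #1:10@105]
After op 5 cancel(order #3): fills=none; bids=[-] asks=[#4:4@100 #1:10@105]
After op 6 [order #5] limit_sell(price=102, qty=8): fills=none; bids=[-] asks=[#4:4@100 #5:8@102 #1:10@105]

Answer: bid=- ask=105
bid=103 ask=105
bid=- ask=101
bid=- ask=100
bid=- ask=100
bid=- ask=100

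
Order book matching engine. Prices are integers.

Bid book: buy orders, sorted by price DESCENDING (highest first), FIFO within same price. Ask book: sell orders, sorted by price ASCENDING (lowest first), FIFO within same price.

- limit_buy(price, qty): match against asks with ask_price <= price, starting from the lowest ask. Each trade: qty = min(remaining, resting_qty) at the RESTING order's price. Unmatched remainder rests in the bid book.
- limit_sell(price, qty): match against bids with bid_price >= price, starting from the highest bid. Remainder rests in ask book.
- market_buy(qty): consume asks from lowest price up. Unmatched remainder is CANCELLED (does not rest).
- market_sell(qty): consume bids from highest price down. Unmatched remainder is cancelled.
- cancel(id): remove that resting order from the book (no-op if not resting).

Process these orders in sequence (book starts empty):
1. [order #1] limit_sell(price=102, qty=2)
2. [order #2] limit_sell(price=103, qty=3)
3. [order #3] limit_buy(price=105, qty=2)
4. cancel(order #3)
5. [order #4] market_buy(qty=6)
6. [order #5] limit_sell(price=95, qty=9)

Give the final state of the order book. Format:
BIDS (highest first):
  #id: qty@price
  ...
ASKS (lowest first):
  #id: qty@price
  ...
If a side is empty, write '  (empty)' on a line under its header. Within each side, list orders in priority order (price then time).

After op 1 [order #1] limit_sell(price=102, qty=2): fills=none; bids=[-] asks=[#1:2@102]
After op 2 [order #2] limit_sell(price=103, qty=3): fills=none; bids=[-] asks=[#1:2@102 #2:3@103]
After op 3 [order #3] limit_buy(price=105, qty=2): fills=#3x#1:2@102; bids=[-] asks=[#2:3@103]
After op 4 cancel(order #3): fills=none; bids=[-] asks=[#2:3@103]
After op 5 [order #4] market_buy(qty=6): fills=#4x#2:3@103; bids=[-] asks=[-]
After op 6 [order #5] limit_sell(price=95, qty=9): fills=none; bids=[-] asks=[#5:9@95]

Answer: BIDS (highest first):
  (empty)
ASKS (lowest first):
  #5: 9@95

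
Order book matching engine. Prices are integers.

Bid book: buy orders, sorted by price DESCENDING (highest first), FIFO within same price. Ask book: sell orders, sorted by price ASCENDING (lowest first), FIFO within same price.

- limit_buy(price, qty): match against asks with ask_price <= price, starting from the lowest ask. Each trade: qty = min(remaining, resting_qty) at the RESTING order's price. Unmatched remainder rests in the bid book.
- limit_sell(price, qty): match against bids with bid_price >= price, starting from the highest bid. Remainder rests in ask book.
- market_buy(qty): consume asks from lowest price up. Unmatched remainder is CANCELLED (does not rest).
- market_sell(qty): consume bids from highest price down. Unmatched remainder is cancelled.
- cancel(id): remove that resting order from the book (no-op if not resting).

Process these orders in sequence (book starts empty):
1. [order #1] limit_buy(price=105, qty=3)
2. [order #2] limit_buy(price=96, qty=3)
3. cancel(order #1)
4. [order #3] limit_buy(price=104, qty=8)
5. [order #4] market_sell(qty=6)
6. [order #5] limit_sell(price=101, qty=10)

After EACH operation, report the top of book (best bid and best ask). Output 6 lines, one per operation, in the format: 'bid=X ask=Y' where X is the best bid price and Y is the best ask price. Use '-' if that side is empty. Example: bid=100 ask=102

After op 1 [order #1] limit_buy(price=105, qty=3): fills=none; bids=[#1:3@105] asks=[-]
After op 2 [order #2] limit_buy(price=96, qty=3): fills=none; bids=[#1:3@105 #2:3@96] asks=[-]
After op 3 cancel(order #1): fills=none; bids=[#2:3@96] asks=[-]
After op 4 [order #3] limit_buy(price=104, qty=8): fills=none; bids=[#3:8@104 #2:3@96] asks=[-]
After op 5 [order #4] market_sell(qty=6): fills=#3x#4:6@104; bids=[#3:2@104 #2:3@96] asks=[-]
After op 6 [order #5] limit_sell(price=101, qty=10): fills=#3x#5:2@104; bids=[#2:3@96] asks=[#5:8@101]

Answer: bid=105 ask=-
bid=105 ask=-
bid=96 ask=-
bid=104 ask=-
bid=104 ask=-
bid=96 ask=101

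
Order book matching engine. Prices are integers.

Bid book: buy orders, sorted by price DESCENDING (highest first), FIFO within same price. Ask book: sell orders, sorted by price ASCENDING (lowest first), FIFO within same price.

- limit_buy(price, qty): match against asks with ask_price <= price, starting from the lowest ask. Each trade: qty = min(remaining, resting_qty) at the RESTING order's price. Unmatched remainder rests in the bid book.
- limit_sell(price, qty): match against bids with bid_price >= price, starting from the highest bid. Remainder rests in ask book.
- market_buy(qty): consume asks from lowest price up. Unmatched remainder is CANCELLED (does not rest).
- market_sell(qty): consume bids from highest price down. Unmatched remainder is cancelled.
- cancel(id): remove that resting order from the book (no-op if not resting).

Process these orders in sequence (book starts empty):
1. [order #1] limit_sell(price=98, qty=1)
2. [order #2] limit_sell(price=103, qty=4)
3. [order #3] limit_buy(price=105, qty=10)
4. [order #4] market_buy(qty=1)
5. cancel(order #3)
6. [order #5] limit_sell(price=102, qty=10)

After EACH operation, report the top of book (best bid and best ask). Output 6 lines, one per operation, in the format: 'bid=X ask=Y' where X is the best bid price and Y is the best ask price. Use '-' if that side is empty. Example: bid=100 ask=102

After op 1 [order #1] limit_sell(price=98, qty=1): fills=none; bids=[-] asks=[#1:1@98]
After op 2 [order #2] limit_sell(price=103, qty=4): fills=none; bids=[-] asks=[#1:1@98 #2:4@103]
After op 3 [order #3] limit_buy(price=105, qty=10): fills=#3x#1:1@98 #3x#2:4@103; bids=[#3:5@105] asks=[-]
After op 4 [order #4] market_buy(qty=1): fills=none; bids=[#3:5@105] asks=[-]
After op 5 cancel(order #3): fills=none; bids=[-] asks=[-]
After op 6 [order #5] limit_sell(price=102, qty=10): fills=none; bids=[-] asks=[#5:10@102]

Answer: bid=- ask=98
bid=- ask=98
bid=105 ask=-
bid=105 ask=-
bid=- ask=-
bid=- ask=102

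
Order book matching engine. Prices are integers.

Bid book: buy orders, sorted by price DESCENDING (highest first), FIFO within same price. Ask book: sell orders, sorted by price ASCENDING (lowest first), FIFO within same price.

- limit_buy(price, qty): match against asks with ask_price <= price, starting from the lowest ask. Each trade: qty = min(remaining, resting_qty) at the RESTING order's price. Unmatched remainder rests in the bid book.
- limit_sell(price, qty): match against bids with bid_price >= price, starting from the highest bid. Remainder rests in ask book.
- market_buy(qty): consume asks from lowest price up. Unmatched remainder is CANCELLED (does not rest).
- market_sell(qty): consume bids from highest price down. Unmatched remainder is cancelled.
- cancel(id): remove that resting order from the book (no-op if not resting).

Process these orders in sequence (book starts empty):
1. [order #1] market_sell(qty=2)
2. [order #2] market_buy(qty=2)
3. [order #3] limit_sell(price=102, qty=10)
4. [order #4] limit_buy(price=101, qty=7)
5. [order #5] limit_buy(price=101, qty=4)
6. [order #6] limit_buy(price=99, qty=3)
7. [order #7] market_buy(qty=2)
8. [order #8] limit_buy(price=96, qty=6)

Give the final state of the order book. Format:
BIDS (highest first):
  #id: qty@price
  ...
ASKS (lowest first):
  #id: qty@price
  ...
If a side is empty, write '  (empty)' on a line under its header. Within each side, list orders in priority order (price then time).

After op 1 [order #1] market_sell(qty=2): fills=none; bids=[-] asks=[-]
After op 2 [order #2] market_buy(qty=2): fills=none; bids=[-] asks=[-]
After op 3 [order #3] limit_sell(price=102, qty=10): fills=none; bids=[-] asks=[#3:10@102]
After op 4 [order #4] limit_buy(price=101, qty=7): fills=none; bids=[#4:7@101] asks=[#3:10@102]
After op 5 [order #5] limit_buy(price=101, qty=4): fills=none; bids=[#4:7@101 #5:4@101] asks=[#3:10@102]
After op 6 [order #6] limit_buy(price=99, qty=3): fills=none; bids=[#4:7@101 #5:4@101 #6:3@99] asks=[#3:10@102]
After op 7 [order #7] market_buy(qty=2): fills=#7x#3:2@102; bids=[#4:7@101 #5:4@101 #6:3@99] asks=[#3:8@102]
After op 8 [order #8] limit_buy(price=96, qty=6): fills=none; bids=[#4:7@101 #5:4@101 #6:3@99 #8:6@96] asks=[#3:8@102]

Answer: BIDS (highest first):
  #4: 7@101
  #5: 4@101
  #6: 3@99
  #8: 6@96
ASKS (lowest first):
  #3: 8@102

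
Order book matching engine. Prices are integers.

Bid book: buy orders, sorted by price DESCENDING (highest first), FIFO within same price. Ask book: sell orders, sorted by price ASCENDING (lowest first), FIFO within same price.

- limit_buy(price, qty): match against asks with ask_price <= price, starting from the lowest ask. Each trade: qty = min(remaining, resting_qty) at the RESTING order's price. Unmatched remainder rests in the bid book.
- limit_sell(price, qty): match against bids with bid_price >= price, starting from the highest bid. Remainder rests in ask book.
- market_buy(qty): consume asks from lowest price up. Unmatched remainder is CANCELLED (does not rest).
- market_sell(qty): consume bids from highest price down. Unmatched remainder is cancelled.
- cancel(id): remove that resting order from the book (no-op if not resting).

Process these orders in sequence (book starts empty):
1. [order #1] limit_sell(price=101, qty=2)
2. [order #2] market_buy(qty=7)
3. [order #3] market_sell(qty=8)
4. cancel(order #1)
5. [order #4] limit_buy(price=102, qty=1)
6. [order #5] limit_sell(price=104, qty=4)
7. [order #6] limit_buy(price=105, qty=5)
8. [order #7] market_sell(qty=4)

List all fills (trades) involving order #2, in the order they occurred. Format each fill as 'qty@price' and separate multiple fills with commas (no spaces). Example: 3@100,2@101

After op 1 [order #1] limit_sell(price=101, qty=2): fills=none; bids=[-] asks=[#1:2@101]
After op 2 [order #2] market_buy(qty=7): fills=#2x#1:2@101; bids=[-] asks=[-]
After op 3 [order #3] market_sell(qty=8): fills=none; bids=[-] asks=[-]
After op 4 cancel(order #1): fills=none; bids=[-] asks=[-]
After op 5 [order #4] limit_buy(price=102, qty=1): fills=none; bids=[#4:1@102] asks=[-]
After op 6 [order #5] limit_sell(price=104, qty=4): fills=none; bids=[#4:1@102] asks=[#5:4@104]
After op 7 [order #6] limit_buy(price=105, qty=5): fills=#6x#5:4@104; bids=[#6:1@105 #4:1@102] asks=[-]
After op 8 [order #7] market_sell(qty=4): fills=#6x#7:1@105 #4x#7:1@102; bids=[-] asks=[-]

Answer: 2@101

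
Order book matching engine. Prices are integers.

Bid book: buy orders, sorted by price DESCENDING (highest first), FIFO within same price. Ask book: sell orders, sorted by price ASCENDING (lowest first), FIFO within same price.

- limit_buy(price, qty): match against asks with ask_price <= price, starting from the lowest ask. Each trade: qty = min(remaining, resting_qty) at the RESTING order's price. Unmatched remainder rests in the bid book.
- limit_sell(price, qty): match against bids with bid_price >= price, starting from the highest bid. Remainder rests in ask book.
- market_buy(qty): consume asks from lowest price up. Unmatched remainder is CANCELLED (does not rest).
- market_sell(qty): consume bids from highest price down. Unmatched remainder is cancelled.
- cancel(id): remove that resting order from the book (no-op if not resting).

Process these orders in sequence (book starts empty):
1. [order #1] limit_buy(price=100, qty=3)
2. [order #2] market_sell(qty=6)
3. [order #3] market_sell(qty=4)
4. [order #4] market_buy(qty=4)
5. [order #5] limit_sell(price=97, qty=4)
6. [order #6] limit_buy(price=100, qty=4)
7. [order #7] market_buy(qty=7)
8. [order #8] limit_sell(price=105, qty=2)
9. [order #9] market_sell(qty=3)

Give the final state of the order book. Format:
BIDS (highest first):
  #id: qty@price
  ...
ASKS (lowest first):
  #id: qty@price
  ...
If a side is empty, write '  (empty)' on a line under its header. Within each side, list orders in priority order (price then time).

After op 1 [order #1] limit_buy(price=100, qty=3): fills=none; bids=[#1:3@100] asks=[-]
After op 2 [order #2] market_sell(qty=6): fills=#1x#2:3@100; bids=[-] asks=[-]
After op 3 [order #3] market_sell(qty=4): fills=none; bids=[-] asks=[-]
After op 4 [order #4] market_buy(qty=4): fills=none; bids=[-] asks=[-]
After op 5 [order #5] limit_sell(price=97, qty=4): fills=none; bids=[-] asks=[#5:4@97]
After op 6 [order #6] limit_buy(price=100, qty=4): fills=#6x#5:4@97; bids=[-] asks=[-]
After op 7 [order #7] market_buy(qty=7): fills=none; bids=[-] asks=[-]
After op 8 [order #8] limit_sell(price=105, qty=2): fills=none; bids=[-] asks=[#8:2@105]
After op 9 [order #9] market_sell(qty=3): fills=none; bids=[-] asks=[#8:2@105]

Answer: BIDS (highest first):
  (empty)
ASKS (lowest first):
  #8: 2@105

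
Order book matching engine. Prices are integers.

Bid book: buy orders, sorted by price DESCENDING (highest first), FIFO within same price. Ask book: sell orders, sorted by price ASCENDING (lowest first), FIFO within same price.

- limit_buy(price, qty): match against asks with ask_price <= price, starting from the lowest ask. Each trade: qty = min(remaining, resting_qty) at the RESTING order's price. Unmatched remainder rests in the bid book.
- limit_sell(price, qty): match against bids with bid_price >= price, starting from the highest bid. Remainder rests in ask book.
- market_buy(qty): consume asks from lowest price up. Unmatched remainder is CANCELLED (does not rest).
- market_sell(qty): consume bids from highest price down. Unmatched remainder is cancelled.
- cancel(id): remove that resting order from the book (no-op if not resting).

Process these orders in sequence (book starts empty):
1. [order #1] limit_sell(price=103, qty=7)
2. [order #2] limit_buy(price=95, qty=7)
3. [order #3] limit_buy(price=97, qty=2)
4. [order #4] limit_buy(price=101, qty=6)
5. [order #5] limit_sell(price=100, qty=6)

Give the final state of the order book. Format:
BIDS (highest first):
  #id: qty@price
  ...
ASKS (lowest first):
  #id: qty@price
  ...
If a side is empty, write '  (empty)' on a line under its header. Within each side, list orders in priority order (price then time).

After op 1 [order #1] limit_sell(price=103, qty=7): fills=none; bids=[-] asks=[#1:7@103]
After op 2 [order #2] limit_buy(price=95, qty=7): fills=none; bids=[#2:7@95] asks=[#1:7@103]
After op 3 [order #3] limit_buy(price=97, qty=2): fills=none; bids=[#3:2@97 #2:7@95] asks=[#1:7@103]
After op 4 [order #4] limit_buy(price=101, qty=6): fills=none; bids=[#4:6@101 #3:2@97 #2:7@95] asks=[#1:7@103]
After op 5 [order #5] limit_sell(price=100, qty=6): fills=#4x#5:6@101; bids=[#3:2@97 #2:7@95] asks=[#1:7@103]

Answer: BIDS (highest first):
  #3: 2@97
  #2: 7@95
ASKS (lowest first):
  #1: 7@103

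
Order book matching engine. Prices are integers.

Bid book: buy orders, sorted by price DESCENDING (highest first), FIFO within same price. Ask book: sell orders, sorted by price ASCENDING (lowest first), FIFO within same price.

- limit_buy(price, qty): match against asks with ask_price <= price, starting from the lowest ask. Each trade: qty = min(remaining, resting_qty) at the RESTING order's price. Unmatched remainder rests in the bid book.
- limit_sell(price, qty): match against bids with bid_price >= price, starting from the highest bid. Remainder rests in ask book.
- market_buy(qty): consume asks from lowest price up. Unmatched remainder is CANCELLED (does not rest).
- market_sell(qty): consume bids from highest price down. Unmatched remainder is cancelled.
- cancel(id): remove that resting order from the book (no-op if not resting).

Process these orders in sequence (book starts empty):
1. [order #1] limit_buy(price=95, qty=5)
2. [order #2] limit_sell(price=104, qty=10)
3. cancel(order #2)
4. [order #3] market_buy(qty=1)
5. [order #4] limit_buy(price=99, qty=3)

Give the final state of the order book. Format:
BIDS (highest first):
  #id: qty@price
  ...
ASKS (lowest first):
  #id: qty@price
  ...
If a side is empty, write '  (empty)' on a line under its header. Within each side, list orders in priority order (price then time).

Answer: BIDS (highest first):
  #4: 3@99
  #1: 5@95
ASKS (lowest first):
  (empty)

Derivation:
After op 1 [order #1] limit_buy(price=95, qty=5): fills=none; bids=[#1:5@95] asks=[-]
After op 2 [order #2] limit_sell(price=104, qty=10): fills=none; bids=[#1:5@95] asks=[#2:10@104]
After op 3 cancel(order #2): fills=none; bids=[#1:5@95] asks=[-]
After op 4 [order #3] market_buy(qty=1): fills=none; bids=[#1:5@95] asks=[-]
After op 5 [order #4] limit_buy(price=99, qty=3): fills=none; bids=[#4:3@99 #1:5@95] asks=[-]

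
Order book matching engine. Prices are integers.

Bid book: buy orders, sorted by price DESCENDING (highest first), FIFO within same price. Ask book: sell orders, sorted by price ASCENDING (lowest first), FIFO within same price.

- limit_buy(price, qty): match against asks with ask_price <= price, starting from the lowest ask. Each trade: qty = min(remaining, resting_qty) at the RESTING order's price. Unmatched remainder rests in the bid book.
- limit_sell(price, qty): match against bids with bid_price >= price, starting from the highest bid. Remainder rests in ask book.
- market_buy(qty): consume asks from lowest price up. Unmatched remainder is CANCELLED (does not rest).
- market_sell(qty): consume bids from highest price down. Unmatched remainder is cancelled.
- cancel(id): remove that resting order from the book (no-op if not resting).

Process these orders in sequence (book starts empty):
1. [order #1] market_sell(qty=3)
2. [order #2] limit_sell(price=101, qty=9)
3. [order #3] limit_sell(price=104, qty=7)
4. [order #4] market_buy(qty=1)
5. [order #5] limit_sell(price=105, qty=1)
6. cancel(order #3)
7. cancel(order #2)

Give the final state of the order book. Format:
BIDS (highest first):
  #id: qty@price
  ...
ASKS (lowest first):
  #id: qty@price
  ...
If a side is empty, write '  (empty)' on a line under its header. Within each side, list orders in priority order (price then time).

After op 1 [order #1] market_sell(qty=3): fills=none; bids=[-] asks=[-]
After op 2 [order #2] limit_sell(price=101, qty=9): fills=none; bids=[-] asks=[#2:9@101]
After op 3 [order #3] limit_sell(price=104, qty=7): fills=none; bids=[-] asks=[#2:9@101 #3:7@104]
After op 4 [order #4] market_buy(qty=1): fills=#4x#2:1@101; bids=[-] asks=[#2:8@101 #3:7@104]
After op 5 [order #5] limit_sell(price=105, qty=1): fills=none; bids=[-] asks=[#2:8@101 #3:7@104 #5:1@105]
After op 6 cancel(order #3): fills=none; bids=[-] asks=[#2:8@101 #5:1@105]
After op 7 cancel(order #2): fills=none; bids=[-] asks=[#5:1@105]

Answer: BIDS (highest first):
  (empty)
ASKS (lowest first):
  #5: 1@105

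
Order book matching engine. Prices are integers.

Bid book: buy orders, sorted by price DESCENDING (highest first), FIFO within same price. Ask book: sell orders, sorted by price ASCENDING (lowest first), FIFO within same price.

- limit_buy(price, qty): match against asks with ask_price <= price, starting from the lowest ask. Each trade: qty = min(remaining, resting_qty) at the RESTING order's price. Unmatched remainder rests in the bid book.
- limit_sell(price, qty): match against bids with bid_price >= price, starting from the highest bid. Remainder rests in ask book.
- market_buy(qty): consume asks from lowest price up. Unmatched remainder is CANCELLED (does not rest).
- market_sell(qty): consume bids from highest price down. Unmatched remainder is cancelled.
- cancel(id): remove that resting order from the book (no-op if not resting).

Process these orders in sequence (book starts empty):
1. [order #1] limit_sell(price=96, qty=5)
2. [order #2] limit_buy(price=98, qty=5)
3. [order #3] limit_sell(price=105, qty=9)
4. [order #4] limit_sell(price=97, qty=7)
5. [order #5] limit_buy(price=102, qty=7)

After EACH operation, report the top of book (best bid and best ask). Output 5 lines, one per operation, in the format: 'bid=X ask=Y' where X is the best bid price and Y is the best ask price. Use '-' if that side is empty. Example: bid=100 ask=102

After op 1 [order #1] limit_sell(price=96, qty=5): fills=none; bids=[-] asks=[#1:5@96]
After op 2 [order #2] limit_buy(price=98, qty=5): fills=#2x#1:5@96; bids=[-] asks=[-]
After op 3 [order #3] limit_sell(price=105, qty=9): fills=none; bids=[-] asks=[#3:9@105]
After op 4 [order #4] limit_sell(price=97, qty=7): fills=none; bids=[-] asks=[#4:7@97 #3:9@105]
After op 5 [order #5] limit_buy(price=102, qty=7): fills=#5x#4:7@97; bids=[-] asks=[#3:9@105]

Answer: bid=- ask=96
bid=- ask=-
bid=- ask=105
bid=- ask=97
bid=- ask=105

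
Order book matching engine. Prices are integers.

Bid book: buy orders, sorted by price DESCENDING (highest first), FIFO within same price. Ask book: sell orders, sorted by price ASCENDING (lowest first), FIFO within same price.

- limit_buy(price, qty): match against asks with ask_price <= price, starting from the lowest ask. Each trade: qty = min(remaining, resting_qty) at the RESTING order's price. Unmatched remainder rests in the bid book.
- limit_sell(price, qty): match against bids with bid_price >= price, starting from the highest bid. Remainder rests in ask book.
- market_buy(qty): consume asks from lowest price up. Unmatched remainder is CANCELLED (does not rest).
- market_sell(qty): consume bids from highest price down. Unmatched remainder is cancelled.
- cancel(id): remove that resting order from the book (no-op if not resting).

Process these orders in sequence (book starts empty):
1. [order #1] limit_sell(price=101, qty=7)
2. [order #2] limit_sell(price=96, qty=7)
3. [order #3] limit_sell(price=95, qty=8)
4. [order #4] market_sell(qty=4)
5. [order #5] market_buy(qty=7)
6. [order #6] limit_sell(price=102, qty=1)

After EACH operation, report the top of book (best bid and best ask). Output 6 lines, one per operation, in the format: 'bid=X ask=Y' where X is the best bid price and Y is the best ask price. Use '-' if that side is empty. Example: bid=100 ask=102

Answer: bid=- ask=101
bid=- ask=96
bid=- ask=95
bid=- ask=95
bid=- ask=95
bid=- ask=95

Derivation:
After op 1 [order #1] limit_sell(price=101, qty=7): fills=none; bids=[-] asks=[#1:7@101]
After op 2 [order #2] limit_sell(price=96, qty=7): fills=none; bids=[-] asks=[#2:7@96 #1:7@101]
After op 3 [order #3] limit_sell(price=95, qty=8): fills=none; bids=[-] asks=[#3:8@95 #2:7@96 #1:7@101]
After op 4 [order #4] market_sell(qty=4): fills=none; bids=[-] asks=[#3:8@95 #2:7@96 #1:7@101]
After op 5 [order #5] market_buy(qty=7): fills=#5x#3:7@95; bids=[-] asks=[#3:1@95 #2:7@96 #1:7@101]
After op 6 [order #6] limit_sell(price=102, qty=1): fills=none; bids=[-] asks=[#3:1@95 #2:7@96 #1:7@101 #6:1@102]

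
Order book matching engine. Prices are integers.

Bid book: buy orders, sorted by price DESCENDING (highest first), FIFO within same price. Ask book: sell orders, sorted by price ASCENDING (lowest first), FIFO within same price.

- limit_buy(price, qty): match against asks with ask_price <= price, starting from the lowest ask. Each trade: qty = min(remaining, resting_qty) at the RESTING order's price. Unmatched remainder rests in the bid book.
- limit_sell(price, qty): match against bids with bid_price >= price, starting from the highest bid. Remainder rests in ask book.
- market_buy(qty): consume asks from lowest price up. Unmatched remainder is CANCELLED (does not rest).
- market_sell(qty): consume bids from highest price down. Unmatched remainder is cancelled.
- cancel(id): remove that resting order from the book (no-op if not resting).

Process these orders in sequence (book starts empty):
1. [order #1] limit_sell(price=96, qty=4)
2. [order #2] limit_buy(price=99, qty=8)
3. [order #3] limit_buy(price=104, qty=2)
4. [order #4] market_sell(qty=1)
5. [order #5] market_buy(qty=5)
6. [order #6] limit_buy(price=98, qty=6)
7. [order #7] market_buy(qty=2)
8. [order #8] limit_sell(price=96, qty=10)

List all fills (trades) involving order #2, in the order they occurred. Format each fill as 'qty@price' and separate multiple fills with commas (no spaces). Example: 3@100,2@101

Answer: 4@96,4@99

Derivation:
After op 1 [order #1] limit_sell(price=96, qty=4): fills=none; bids=[-] asks=[#1:4@96]
After op 2 [order #2] limit_buy(price=99, qty=8): fills=#2x#1:4@96; bids=[#2:4@99] asks=[-]
After op 3 [order #3] limit_buy(price=104, qty=2): fills=none; bids=[#3:2@104 #2:4@99] asks=[-]
After op 4 [order #4] market_sell(qty=1): fills=#3x#4:1@104; bids=[#3:1@104 #2:4@99] asks=[-]
After op 5 [order #5] market_buy(qty=5): fills=none; bids=[#3:1@104 #2:4@99] asks=[-]
After op 6 [order #6] limit_buy(price=98, qty=6): fills=none; bids=[#3:1@104 #2:4@99 #6:6@98] asks=[-]
After op 7 [order #7] market_buy(qty=2): fills=none; bids=[#3:1@104 #2:4@99 #6:6@98] asks=[-]
After op 8 [order #8] limit_sell(price=96, qty=10): fills=#3x#8:1@104 #2x#8:4@99 #6x#8:5@98; bids=[#6:1@98] asks=[-]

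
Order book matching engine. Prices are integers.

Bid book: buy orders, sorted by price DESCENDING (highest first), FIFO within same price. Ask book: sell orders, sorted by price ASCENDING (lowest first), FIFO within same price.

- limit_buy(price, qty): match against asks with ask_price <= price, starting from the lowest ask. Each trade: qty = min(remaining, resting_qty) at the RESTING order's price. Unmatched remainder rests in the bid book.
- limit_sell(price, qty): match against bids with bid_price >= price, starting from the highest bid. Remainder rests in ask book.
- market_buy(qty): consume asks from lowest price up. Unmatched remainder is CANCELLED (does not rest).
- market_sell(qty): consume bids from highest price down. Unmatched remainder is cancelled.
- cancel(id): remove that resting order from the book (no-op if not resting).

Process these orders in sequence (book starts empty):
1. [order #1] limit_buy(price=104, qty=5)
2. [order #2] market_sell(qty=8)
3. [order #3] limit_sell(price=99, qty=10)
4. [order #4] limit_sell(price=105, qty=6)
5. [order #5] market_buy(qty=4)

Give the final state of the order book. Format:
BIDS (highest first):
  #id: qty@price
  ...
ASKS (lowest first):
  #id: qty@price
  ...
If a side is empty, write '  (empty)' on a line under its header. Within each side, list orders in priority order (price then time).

Answer: BIDS (highest first):
  (empty)
ASKS (lowest first):
  #3: 6@99
  #4: 6@105

Derivation:
After op 1 [order #1] limit_buy(price=104, qty=5): fills=none; bids=[#1:5@104] asks=[-]
After op 2 [order #2] market_sell(qty=8): fills=#1x#2:5@104; bids=[-] asks=[-]
After op 3 [order #3] limit_sell(price=99, qty=10): fills=none; bids=[-] asks=[#3:10@99]
After op 4 [order #4] limit_sell(price=105, qty=6): fills=none; bids=[-] asks=[#3:10@99 #4:6@105]
After op 5 [order #5] market_buy(qty=4): fills=#5x#3:4@99; bids=[-] asks=[#3:6@99 #4:6@105]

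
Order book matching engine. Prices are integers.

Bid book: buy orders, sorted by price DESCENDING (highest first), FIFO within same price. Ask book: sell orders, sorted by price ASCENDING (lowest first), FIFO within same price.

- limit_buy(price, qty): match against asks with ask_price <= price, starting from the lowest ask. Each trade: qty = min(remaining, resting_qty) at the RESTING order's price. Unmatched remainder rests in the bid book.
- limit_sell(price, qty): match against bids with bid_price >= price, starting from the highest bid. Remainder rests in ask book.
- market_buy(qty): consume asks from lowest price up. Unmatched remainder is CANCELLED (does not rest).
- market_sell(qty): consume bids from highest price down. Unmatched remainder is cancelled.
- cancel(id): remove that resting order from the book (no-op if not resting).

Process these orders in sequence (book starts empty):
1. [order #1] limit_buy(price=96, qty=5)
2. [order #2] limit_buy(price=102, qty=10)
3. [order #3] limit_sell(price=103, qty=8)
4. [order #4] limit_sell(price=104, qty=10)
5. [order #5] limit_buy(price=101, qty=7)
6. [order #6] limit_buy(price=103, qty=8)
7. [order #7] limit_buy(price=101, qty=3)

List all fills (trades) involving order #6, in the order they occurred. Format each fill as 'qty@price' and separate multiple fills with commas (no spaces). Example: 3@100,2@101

Answer: 8@103

Derivation:
After op 1 [order #1] limit_buy(price=96, qty=5): fills=none; bids=[#1:5@96] asks=[-]
After op 2 [order #2] limit_buy(price=102, qty=10): fills=none; bids=[#2:10@102 #1:5@96] asks=[-]
After op 3 [order #3] limit_sell(price=103, qty=8): fills=none; bids=[#2:10@102 #1:5@96] asks=[#3:8@103]
After op 4 [order #4] limit_sell(price=104, qty=10): fills=none; bids=[#2:10@102 #1:5@96] asks=[#3:8@103 #4:10@104]
After op 5 [order #5] limit_buy(price=101, qty=7): fills=none; bids=[#2:10@102 #5:7@101 #1:5@96] asks=[#3:8@103 #4:10@104]
After op 6 [order #6] limit_buy(price=103, qty=8): fills=#6x#3:8@103; bids=[#2:10@102 #5:7@101 #1:5@96] asks=[#4:10@104]
After op 7 [order #7] limit_buy(price=101, qty=3): fills=none; bids=[#2:10@102 #5:7@101 #7:3@101 #1:5@96] asks=[#4:10@104]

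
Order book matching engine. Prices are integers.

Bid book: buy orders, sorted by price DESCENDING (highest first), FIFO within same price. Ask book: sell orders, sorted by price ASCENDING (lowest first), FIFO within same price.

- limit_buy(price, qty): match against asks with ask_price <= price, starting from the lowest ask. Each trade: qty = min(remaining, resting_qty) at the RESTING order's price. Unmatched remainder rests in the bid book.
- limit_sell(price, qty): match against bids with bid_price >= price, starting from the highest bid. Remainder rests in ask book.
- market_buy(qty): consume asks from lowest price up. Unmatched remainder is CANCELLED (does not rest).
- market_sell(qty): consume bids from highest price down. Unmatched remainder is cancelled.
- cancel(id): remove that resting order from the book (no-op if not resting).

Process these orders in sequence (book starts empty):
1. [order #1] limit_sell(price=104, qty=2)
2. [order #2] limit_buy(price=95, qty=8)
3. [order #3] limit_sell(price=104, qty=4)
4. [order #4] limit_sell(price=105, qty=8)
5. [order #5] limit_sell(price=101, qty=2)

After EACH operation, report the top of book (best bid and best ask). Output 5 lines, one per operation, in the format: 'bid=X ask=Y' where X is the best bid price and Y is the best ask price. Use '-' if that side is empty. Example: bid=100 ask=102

Answer: bid=- ask=104
bid=95 ask=104
bid=95 ask=104
bid=95 ask=104
bid=95 ask=101

Derivation:
After op 1 [order #1] limit_sell(price=104, qty=2): fills=none; bids=[-] asks=[#1:2@104]
After op 2 [order #2] limit_buy(price=95, qty=8): fills=none; bids=[#2:8@95] asks=[#1:2@104]
After op 3 [order #3] limit_sell(price=104, qty=4): fills=none; bids=[#2:8@95] asks=[#1:2@104 #3:4@104]
After op 4 [order #4] limit_sell(price=105, qty=8): fills=none; bids=[#2:8@95] asks=[#1:2@104 #3:4@104 #4:8@105]
After op 5 [order #5] limit_sell(price=101, qty=2): fills=none; bids=[#2:8@95] asks=[#5:2@101 #1:2@104 #3:4@104 #4:8@105]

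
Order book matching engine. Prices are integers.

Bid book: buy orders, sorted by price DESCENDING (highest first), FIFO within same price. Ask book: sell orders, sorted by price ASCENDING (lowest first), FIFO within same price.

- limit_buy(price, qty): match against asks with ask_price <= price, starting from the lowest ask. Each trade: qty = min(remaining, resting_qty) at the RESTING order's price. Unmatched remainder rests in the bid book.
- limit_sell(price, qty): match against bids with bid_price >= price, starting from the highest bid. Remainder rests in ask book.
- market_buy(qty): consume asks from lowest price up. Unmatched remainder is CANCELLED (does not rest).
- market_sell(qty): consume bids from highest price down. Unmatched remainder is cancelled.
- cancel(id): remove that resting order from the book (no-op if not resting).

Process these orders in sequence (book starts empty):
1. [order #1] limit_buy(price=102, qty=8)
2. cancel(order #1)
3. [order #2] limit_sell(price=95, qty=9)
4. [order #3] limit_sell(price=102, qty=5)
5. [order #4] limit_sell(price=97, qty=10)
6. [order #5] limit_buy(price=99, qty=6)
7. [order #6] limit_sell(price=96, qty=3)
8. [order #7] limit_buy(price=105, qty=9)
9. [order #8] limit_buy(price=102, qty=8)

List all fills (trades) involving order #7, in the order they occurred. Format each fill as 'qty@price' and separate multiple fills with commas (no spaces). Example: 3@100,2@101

Answer: 3@95,3@96,3@97

Derivation:
After op 1 [order #1] limit_buy(price=102, qty=8): fills=none; bids=[#1:8@102] asks=[-]
After op 2 cancel(order #1): fills=none; bids=[-] asks=[-]
After op 3 [order #2] limit_sell(price=95, qty=9): fills=none; bids=[-] asks=[#2:9@95]
After op 4 [order #3] limit_sell(price=102, qty=5): fills=none; bids=[-] asks=[#2:9@95 #3:5@102]
After op 5 [order #4] limit_sell(price=97, qty=10): fills=none; bids=[-] asks=[#2:9@95 #4:10@97 #3:5@102]
After op 6 [order #5] limit_buy(price=99, qty=6): fills=#5x#2:6@95; bids=[-] asks=[#2:3@95 #4:10@97 #3:5@102]
After op 7 [order #6] limit_sell(price=96, qty=3): fills=none; bids=[-] asks=[#2:3@95 #6:3@96 #4:10@97 #3:5@102]
After op 8 [order #7] limit_buy(price=105, qty=9): fills=#7x#2:3@95 #7x#6:3@96 #7x#4:3@97; bids=[-] asks=[#4:7@97 #3:5@102]
After op 9 [order #8] limit_buy(price=102, qty=8): fills=#8x#4:7@97 #8x#3:1@102; bids=[-] asks=[#3:4@102]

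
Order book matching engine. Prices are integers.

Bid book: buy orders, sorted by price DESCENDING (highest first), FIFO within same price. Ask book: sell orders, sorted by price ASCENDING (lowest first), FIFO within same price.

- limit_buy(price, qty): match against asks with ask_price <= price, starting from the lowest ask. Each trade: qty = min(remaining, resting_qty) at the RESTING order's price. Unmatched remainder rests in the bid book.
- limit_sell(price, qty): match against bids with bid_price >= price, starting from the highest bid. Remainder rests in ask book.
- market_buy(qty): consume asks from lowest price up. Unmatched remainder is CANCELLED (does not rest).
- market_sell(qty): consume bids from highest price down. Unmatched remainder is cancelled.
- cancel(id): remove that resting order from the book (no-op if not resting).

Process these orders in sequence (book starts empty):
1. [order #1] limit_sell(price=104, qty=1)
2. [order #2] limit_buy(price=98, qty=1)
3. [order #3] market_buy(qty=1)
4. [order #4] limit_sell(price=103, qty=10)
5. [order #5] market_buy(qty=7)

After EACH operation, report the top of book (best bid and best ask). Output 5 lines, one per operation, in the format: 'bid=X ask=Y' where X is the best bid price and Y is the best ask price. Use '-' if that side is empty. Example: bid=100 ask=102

After op 1 [order #1] limit_sell(price=104, qty=1): fills=none; bids=[-] asks=[#1:1@104]
After op 2 [order #2] limit_buy(price=98, qty=1): fills=none; bids=[#2:1@98] asks=[#1:1@104]
After op 3 [order #3] market_buy(qty=1): fills=#3x#1:1@104; bids=[#2:1@98] asks=[-]
After op 4 [order #4] limit_sell(price=103, qty=10): fills=none; bids=[#2:1@98] asks=[#4:10@103]
After op 5 [order #5] market_buy(qty=7): fills=#5x#4:7@103; bids=[#2:1@98] asks=[#4:3@103]

Answer: bid=- ask=104
bid=98 ask=104
bid=98 ask=-
bid=98 ask=103
bid=98 ask=103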